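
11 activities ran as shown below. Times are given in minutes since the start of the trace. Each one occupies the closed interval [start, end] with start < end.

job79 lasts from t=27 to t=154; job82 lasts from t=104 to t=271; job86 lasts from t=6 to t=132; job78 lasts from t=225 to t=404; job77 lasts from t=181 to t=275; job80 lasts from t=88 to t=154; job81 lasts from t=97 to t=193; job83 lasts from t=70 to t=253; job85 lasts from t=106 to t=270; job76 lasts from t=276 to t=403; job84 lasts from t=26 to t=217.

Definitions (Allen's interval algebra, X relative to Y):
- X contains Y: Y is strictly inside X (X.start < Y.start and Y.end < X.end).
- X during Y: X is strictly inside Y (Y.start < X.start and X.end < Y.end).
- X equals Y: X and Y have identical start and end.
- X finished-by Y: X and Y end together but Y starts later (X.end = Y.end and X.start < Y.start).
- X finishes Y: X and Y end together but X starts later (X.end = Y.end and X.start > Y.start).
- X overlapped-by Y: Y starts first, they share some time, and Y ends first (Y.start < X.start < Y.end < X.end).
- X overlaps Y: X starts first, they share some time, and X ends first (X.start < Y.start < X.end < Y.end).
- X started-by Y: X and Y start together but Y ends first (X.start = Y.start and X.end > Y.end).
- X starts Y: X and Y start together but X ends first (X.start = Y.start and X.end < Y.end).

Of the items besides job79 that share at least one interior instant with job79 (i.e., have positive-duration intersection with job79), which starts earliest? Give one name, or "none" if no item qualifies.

Target job79 = [t=27, t=154].
job76 [t=276, t=403] → after → excluded.
job77 [t=181, t=275] → after → excluded.
job78 [t=225, t=404] → after → excluded.
job80 [t=88, t=154] → finishes → candidate.
job81 [t=97, t=193] → overlapped-by → candidate.
job82 [t=104, t=271] → overlapped-by → candidate.
job83 [t=70, t=253] → overlapped-by → candidate.
job84 [t=26, t=217] → contains → candidate.
job85 [t=106, t=270] → overlapped-by → candidate.
job86 [t=6, t=132] → overlaps → candidate.
Among candidates, earliest start is t=6 → job86.

job86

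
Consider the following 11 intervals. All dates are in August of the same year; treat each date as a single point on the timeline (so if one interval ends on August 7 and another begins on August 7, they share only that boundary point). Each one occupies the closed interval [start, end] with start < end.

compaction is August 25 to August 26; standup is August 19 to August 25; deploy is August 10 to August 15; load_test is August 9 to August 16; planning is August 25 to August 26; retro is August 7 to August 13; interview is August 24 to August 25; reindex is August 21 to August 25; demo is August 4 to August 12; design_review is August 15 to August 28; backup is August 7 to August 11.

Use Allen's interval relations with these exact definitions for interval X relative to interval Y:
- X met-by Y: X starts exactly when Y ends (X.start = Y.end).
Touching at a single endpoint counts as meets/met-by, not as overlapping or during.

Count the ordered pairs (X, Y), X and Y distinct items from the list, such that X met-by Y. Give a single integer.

7

Checking all 110 ordered pairs for relation 'met-by'; matching pairs in alphabetical order:
(compaction, interview): compaction met-by interview ✓
(compaction, reindex): compaction met-by reindex ✓
(compaction, standup): compaction met-by standup ✓
(design_review, deploy): design_review met-by deploy ✓
(planning, interview): planning met-by interview ✓
(planning, reindex): planning met-by reindex ✓
(planning, standup): planning met-by standup ✓
Count: 7.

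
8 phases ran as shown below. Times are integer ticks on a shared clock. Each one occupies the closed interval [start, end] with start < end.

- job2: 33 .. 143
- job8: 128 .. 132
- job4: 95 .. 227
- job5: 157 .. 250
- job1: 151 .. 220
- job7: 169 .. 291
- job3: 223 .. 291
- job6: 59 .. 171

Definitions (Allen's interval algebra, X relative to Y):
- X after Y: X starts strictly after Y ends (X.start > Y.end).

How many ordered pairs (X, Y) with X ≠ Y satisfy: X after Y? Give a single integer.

10

Checking all 56 ordered pairs for relation 'after'; matching pairs in alphabetical order:
(job1, job2): job1 after job2 ✓
(job1, job8): job1 after job8 ✓
(job3, job1): job3 after job1 ✓
(job3, job2): job3 after job2 ✓
(job3, job6): job3 after job6 ✓
(job3, job8): job3 after job8 ✓
(job5, job2): job5 after job2 ✓
(job5, job8): job5 after job8 ✓
(job7, job2): job7 after job2 ✓
(job7, job8): job7 after job8 ✓
Count: 10.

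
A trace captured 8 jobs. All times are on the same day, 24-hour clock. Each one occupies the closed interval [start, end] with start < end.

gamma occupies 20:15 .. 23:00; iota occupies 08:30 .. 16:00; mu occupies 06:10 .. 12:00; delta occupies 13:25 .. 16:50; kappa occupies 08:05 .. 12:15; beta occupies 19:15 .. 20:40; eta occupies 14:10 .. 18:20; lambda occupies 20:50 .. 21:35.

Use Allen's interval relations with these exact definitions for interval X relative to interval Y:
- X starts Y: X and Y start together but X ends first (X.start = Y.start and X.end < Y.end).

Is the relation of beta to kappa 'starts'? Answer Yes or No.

beta = [19:15, 20:40], kappa = [08:05, 12:15].
Actual relation of beta to kappa: after.
Asked whether 'starts' holds → No.

No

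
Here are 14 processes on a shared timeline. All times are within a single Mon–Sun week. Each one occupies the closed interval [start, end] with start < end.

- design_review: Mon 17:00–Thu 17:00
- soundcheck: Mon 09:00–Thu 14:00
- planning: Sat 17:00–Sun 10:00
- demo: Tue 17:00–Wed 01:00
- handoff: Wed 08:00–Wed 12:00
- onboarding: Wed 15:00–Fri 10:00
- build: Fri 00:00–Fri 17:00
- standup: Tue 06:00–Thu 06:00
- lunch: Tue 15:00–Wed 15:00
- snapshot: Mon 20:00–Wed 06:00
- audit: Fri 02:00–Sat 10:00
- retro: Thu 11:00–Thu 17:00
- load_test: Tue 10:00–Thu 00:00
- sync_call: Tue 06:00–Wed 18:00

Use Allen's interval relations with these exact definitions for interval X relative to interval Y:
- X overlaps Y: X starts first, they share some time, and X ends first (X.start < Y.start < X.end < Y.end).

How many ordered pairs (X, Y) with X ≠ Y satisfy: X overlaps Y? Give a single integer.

15

Checking all 182 ordered pairs for relation 'overlaps'; matching pairs in alphabetical order:
(build, audit): build overlaps audit ✓
(design_review, onboarding): design_review overlaps onboarding ✓
(load_test, onboarding): load_test overlaps onboarding ✓
(onboarding, audit): onboarding overlaps audit ✓
(onboarding, build): onboarding overlaps build ✓
(snapshot, load_test): snapshot overlaps load_test ✓
(snapshot, lunch): snapshot overlaps lunch ✓
(snapshot, standup): snapshot overlaps standup ✓
(snapshot, sync_call): snapshot overlaps sync_call ✓
(soundcheck, design_review): soundcheck overlaps design_review ✓
(soundcheck, onboarding): soundcheck overlaps onboarding ✓
(soundcheck, retro): soundcheck overlaps retro ✓
(standup, onboarding): standup overlaps onboarding ✓
(sync_call, load_test): sync_call overlaps load_test ✓
(sync_call, onboarding): sync_call overlaps onboarding ✓
Count: 15.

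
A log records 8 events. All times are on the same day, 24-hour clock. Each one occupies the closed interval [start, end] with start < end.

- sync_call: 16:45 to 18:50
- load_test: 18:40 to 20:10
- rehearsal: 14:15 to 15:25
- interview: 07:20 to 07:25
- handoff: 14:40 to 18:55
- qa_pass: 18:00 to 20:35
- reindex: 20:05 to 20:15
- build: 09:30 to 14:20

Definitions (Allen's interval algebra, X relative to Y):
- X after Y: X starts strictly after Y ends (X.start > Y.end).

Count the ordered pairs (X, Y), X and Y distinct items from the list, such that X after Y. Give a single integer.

18

Checking all 56 ordered pairs for relation 'after'; matching pairs in alphabetical order:
(build, interview): build after interview ✓
(handoff, build): handoff after build ✓
(handoff, interview): handoff after interview ✓
(load_test, build): load_test after build ✓
(load_test, interview): load_test after interview ✓
(load_test, rehearsal): load_test after rehearsal ✓
(qa_pass, build): qa_pass after build ✓
(qa_pass, interview): qa_pass after interview ✓
(qa_pass, rehearsal): qa_pass after rehearsal ✓
(rehearsal, interview): rehearsal after interview ✓
(reindex, build): reindex after build ✓
(reindex, handoff): reindex after handoff ✓
(reindex, interview): reindex after interview ✓
(reindex, rehearsal): reindex after rehearsal ✓
(reindex, sync_call): reindex after sync_call ✓
(sync_call, build): sync_call after build ✓
(sync_call, interview): sync_call after interview ✓
(sync_call, rehearsal): sync_call after rehearsal ✓
Count: 18.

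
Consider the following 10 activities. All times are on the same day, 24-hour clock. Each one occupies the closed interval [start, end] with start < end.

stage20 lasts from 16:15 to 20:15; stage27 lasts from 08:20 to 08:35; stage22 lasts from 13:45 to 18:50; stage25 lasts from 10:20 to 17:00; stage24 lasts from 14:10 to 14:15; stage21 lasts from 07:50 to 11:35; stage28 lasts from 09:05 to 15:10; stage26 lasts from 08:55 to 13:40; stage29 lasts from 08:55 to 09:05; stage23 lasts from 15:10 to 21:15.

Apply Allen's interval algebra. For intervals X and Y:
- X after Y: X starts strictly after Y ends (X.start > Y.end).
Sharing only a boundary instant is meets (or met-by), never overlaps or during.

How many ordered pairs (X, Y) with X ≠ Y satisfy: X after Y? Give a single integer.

Checking all 90 ordered pairs for relation 'after'; matching pairs in alphabetical order:
(stage20, stage21): stage20 after stage21 ✓
(stage20, stage24): stage20 after stage24 ✓
(stage20, stage26): stage20 after stage26 ✓
(stage20, stage27): stage20 after stage27 ✓
(stage20, stage28): stage20 after stage28 ✓
(stage20, stage29): stage20 after stage29 ✓
(stage22, stage21): stage22 after stage21 ✓
(stage22, stage26): stage22 after stage26 ✓
(stage22, stage27): stage22 after stage27 ✓
(stage22, stage29): stage22 after stage29 ✓
(stage23, stage21): stage23 after stage21 ✓
(stage23, stage24): stage23 after stage24 ✓
(stage23, stage26): stage23 after stage26 ✓
(stage23, stage27): stage23 after stage27 ✓
(stage23, stage29): stage23 after stage29 ✓
(stage24, stage21): stage24 after stage21 ✓
(stage24, stage26): stage24 after stage26 ✓
(stage24, stage27): stage24 after stage27 ✓
(stage24, stage29): stage24 after stage29 ✓
(stage25, stage27): stage25 after stage27 ✓
(stage25, stage29): stage25 after stage29 ✓
(stage26, stage27): stage26 after stage27 ✓
(stage28, stage27): stage28 after stage27 ✓
(stage29, stage27): stage29 after stage27 ✓
Count: 24.

24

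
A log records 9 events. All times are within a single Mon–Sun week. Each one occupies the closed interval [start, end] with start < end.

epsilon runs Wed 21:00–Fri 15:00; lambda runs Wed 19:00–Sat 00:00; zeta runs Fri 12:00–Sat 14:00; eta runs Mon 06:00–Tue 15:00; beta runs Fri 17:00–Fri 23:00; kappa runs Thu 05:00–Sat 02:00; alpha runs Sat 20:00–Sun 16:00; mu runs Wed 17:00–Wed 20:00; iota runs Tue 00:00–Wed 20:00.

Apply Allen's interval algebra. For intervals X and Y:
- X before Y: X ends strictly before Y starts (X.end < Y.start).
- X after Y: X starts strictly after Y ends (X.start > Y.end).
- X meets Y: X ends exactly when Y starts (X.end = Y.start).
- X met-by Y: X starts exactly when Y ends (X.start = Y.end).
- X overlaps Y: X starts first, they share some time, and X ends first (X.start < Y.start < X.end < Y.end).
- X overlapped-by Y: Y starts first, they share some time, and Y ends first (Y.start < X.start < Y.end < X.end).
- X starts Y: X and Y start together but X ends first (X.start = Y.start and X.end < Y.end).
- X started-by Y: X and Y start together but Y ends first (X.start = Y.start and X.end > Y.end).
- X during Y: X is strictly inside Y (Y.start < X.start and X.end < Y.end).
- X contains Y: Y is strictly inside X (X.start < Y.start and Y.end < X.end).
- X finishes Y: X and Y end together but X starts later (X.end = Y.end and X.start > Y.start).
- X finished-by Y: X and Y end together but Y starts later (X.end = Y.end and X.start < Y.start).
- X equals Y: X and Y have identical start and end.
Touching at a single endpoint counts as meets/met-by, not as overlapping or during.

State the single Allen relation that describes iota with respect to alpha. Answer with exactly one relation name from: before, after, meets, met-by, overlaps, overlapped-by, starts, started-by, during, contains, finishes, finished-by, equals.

iota = [Tue 00:00, Wed 20:00]; alpha = [Sat 20:00, Sun 16:00].
Compare endpoints: iota.start < alpha.start, iota.start < alpha.end, iota.end < alpha.start, iota.end < alpha.end.
That pattern is 'before'.

before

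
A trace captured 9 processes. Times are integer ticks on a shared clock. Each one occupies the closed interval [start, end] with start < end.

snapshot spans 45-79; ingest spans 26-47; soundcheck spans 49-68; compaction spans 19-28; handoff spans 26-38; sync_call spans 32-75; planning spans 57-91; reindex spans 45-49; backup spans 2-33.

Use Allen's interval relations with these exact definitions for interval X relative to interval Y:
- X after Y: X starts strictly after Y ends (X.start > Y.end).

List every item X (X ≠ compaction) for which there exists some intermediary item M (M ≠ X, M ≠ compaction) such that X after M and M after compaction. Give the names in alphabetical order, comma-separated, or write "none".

Target compaction = [19, 28].
Intermediaries M with M after compaction: planning, reindex, snapshot, soundcheck, sync_call.
Via planning — items with X after planning: none.
Via reindex — items with X after reindex: planning.
Via snapshot — items with X after snapshot: none.
Via soundcheck — items with X after soundcheck: none.
Via sync_call — items with X after sync_call: none.
Union: planning.

planning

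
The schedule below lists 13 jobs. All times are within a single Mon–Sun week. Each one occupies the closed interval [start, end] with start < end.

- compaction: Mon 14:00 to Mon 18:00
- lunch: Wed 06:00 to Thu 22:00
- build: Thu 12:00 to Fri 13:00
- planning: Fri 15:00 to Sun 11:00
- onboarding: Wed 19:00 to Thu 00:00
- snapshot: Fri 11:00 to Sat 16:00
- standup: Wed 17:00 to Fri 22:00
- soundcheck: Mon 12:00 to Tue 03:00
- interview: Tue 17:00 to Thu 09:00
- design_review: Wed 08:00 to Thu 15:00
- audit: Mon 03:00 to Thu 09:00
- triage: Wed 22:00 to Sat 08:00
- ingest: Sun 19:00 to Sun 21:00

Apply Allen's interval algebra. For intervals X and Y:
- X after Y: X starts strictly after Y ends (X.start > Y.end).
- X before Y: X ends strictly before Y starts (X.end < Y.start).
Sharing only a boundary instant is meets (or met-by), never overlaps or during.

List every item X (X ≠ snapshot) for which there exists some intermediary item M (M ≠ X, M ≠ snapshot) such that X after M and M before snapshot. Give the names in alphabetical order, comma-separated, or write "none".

build, design_review, ingest, interview, lunch, onboarding, planning, standup, triage

Target snapshot = [Fri 11:00, Sat 16:00].
Intermediaries M with M before snapshot: audit, compaction, design_review, interview, lunch, onboarding, soundcheck.
Via audit — items with X after audit: build, ingest, planning.
Via compaction — items with X after compaction: build, design_review, ingest, interview, lunch, onboarding, planning, standup, triage.
Via design_review — items with X after design_review: ingest, planning.
Via interview — items with X after interview: build, ingest, planning.
Via lunch — items with X after lunch: ingest, planning.
Via onboarding — items with X after onboarding: build, ingest, planning.
Via soundcheck — items with X after soundcheck: build, design_review, ingest, interview, lunch, onboarding, planning, standup, triage.
Union: build, design_review, ingest, interview, lunch, onboarding, planning, standup, triage.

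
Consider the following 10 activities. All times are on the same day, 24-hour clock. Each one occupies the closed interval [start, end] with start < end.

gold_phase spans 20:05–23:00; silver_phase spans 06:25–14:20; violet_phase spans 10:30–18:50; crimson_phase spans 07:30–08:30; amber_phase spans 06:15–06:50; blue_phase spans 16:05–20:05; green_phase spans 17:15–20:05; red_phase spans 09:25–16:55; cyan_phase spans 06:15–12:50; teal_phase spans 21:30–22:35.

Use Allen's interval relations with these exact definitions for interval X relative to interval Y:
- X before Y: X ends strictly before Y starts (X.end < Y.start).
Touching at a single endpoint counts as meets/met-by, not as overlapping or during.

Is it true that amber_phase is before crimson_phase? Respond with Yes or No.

Yes

amber_phase = [06:15, 06:50], crimson_phase = [07:30, 08:30].
Actual relation of amber_phase to crimson_phase: before.
Asked whether 'before' holds → Yes.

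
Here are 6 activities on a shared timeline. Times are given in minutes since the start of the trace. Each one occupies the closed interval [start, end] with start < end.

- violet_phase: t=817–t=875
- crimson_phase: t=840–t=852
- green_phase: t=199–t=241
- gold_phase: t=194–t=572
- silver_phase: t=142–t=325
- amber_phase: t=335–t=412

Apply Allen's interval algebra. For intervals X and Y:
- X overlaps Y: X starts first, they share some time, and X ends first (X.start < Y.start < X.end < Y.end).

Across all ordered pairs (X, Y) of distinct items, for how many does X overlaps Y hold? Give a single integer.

1

Checking all 30 ordered pairs for relation 'overlaps'; matching pairs in alphabetical order:
(silver_phase, gold_phase): silver_phase overlaps gold_phase ✓
Count: 1.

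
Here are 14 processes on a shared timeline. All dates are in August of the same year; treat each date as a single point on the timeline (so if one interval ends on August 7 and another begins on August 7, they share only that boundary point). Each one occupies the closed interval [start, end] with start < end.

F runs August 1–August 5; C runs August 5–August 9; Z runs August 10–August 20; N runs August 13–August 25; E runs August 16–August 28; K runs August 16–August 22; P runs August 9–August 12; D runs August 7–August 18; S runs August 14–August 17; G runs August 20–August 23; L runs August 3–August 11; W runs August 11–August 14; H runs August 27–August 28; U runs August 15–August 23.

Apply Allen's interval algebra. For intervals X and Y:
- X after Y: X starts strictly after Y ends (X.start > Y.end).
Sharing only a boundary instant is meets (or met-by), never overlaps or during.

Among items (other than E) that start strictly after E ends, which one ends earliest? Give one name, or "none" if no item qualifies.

none

Target E = [August 16, August 28].
C [August 5, August 9] → before → excluded.
D [August 7, August 18] → overlaps → excluded.
F [August 1, August 5] → before → excluded.
G [August 20, August 23] → during → excluded.
H [August 27, August 28] → finishes → excluded.
K [August 16, August 22] → starts → excluded.
L [August 3, August 11] → before → excluded.
N [August 13, August 25] → overlaps → excluded.
P [August 9, August 12] → before → excluded.
S [August 14, August 17] → overlaps → excluded.
U [August 15, August 23] → overlaps → excluded.
W [August 11, August 14] → before → excluded.
Z [August 10, August 20] → overlaps → excluded.
No candidates → none.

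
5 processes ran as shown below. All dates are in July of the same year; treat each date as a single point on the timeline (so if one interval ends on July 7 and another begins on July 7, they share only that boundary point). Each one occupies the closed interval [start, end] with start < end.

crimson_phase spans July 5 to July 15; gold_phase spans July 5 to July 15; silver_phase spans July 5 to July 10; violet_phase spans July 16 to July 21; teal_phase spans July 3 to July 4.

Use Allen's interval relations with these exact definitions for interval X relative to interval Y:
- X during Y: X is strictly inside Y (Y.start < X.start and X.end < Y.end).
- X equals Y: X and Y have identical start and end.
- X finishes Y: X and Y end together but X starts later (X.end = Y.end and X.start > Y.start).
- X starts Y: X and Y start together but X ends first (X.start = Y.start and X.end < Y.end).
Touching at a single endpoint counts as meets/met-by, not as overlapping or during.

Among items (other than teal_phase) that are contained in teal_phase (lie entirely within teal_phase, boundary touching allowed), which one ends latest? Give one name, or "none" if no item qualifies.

none

Target teal_phase = [July 3, July 4].
crimson_phase [July 5, July 15] → after → excluded.
gold_phase [July 5, July 15] → after → excluded.
silver_phase [July 5, July 10] → after → excluded.
violet_phase [July 16, July 21] → after → excluded.
No candidates → none.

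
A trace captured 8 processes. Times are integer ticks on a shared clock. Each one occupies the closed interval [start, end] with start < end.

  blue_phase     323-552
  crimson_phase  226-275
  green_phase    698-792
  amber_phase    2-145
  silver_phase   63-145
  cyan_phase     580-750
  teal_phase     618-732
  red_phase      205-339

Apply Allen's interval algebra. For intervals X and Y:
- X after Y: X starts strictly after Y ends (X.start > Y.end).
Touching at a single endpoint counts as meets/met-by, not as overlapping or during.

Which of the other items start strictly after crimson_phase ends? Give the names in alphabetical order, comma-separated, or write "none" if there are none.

blue_phase, cyan_phase, green_phase, teal_phase

Target crimson_phase = [226, 275].
amber_phase [2, 145] → before → no.
blue_phase [323, 552] → after → yes.
cyan_phase [580, 750] → after → yes.
green_phase [698, 792] → after → yes.
red_phase [205, 339] → contains → no.
silver_phase [63, 145] → before → no.
teal_phase [618, 732] → after → yes.
Result: blue_phase, cyan_phase, green_phase, teal_phase.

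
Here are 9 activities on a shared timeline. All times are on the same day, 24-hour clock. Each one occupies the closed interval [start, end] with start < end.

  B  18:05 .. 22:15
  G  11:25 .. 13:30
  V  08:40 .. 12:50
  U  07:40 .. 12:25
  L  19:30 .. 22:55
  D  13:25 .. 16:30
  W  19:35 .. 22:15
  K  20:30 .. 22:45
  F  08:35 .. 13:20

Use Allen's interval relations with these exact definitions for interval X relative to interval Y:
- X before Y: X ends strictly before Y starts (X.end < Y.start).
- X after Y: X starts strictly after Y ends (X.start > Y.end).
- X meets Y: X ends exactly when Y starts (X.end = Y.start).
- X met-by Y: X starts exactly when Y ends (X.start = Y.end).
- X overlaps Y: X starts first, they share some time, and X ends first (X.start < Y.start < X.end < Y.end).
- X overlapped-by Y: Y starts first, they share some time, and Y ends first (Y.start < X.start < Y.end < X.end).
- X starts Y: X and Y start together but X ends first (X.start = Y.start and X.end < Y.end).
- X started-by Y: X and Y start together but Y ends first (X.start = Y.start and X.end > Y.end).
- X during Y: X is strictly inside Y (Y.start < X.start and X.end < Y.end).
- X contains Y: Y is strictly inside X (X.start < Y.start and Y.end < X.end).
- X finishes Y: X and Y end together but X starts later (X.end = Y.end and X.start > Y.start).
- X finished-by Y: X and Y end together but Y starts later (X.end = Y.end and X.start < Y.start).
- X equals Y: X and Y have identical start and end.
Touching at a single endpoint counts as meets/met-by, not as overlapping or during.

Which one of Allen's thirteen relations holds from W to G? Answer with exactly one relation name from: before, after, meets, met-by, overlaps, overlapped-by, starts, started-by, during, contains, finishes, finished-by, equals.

W = [19:35, 22:15]; G = [11:25, 13:30].
Compare endpoints: W.start > G.start, W.start > G.end, W.end > G.start, W.end > G.end.
That pattern is 'after'.

after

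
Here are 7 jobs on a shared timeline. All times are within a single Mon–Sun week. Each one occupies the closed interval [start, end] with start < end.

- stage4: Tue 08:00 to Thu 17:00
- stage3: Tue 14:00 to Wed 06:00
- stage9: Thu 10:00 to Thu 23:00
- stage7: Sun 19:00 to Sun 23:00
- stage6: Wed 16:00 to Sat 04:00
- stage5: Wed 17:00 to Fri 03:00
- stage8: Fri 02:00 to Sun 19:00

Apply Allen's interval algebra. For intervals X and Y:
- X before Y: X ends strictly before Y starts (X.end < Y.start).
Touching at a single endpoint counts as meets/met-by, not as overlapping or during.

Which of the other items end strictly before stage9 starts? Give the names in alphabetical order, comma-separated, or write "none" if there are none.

stage3

Target stage9 = [Thu 10:00, Thu 23:00].
stage3 [Tue 14:00, Wed 06:00] → before → yes.
stage4 [Tue 08:00, Thu 17:00] → overlaps → no.
stage5 [Wed 17:00, Fri 03:00] → contains → no.
stage6 [Wed 16:00, Sat 04:00] → contains → no.
stage7 [Sun 19:00, Sun 23:00] → after → no.
stage8 [Fri 02:00, Sun 19:00] → after → no.
Result: stage3.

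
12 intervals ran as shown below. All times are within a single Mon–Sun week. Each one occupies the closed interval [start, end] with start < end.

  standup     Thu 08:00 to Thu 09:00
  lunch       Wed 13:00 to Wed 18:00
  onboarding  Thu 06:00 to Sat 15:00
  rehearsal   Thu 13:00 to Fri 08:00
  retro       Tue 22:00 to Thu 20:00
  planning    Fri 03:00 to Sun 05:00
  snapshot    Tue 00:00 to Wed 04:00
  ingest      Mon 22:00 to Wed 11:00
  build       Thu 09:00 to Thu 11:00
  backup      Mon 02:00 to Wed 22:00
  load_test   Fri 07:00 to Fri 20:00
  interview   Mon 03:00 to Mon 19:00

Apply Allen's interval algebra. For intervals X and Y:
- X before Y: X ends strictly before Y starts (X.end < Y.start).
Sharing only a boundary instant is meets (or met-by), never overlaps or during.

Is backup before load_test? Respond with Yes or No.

Yes

backup = [Mon 02:00, Wed 22:00], load_test = [Fri 07:00, Fri 20:00].
Actual relation of backup to load_test: before.
Asked whether 'before' holds → Yes.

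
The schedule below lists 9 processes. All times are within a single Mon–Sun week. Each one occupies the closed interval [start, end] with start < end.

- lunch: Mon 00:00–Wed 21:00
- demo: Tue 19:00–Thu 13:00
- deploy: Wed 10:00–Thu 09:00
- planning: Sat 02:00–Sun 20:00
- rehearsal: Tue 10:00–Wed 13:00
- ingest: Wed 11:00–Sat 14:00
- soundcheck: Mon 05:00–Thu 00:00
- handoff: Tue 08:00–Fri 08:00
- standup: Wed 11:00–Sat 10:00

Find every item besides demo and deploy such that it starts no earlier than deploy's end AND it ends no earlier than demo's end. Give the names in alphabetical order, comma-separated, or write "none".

planning

Conditions: its start is no earlier than deploy's end (X.start >= Thu 09:00) AND its end is no earlier than demo's end (X.end >= Thu 13:00).
handoff: start Tue 08:00 >= Thu 09:00? ✗; end Fri 08:00 >= Thu 13:00? ✓ → no.
ingest: start Wed 11:00 >= Thu 09:00? ✗; end Sat 14:00 >= Thu 13:00? ✓ → no.
lunch: start Mon 00:00 >= Thu 09:00? ✗; end Wed 21:00 >= Thu 13:00? ✗ → no.
planning: start Sat 02:00 >= Thu 09:00? ✓; end Sun 20:00 >= Thu 13:00? ✓ → yes.
rehearsal: start Tue 10:00 >= Thu 09:00? ✗; end Wed 13:00 >= Thu 13:00? ✗ → no.
soundcheck: start Mon 05:00 >= Thu 09:00? ✗; end Thu 00:00 >= Thu 13:00? ✗ → no.
standup: start Wed 11:00 >= Thu 09:00? ✗; end Sat 10:00 >= Thu 13:00? ✓ → no.
Result: planning.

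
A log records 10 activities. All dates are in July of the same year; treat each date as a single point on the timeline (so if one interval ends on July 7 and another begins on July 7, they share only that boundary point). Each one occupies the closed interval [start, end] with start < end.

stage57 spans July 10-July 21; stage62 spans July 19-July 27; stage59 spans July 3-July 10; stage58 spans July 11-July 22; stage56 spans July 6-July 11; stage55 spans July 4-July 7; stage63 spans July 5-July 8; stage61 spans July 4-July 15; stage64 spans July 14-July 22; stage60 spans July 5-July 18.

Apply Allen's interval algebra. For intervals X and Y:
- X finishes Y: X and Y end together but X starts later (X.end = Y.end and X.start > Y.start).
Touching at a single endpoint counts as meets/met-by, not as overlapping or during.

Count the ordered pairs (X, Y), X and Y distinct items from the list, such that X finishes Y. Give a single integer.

1

Checking all 90 ordered pairs for relation 'finishes'; matching pairs in alphabetical order:
(stage64, stage58): stage64 finishes stage58 ✓
Count: 1.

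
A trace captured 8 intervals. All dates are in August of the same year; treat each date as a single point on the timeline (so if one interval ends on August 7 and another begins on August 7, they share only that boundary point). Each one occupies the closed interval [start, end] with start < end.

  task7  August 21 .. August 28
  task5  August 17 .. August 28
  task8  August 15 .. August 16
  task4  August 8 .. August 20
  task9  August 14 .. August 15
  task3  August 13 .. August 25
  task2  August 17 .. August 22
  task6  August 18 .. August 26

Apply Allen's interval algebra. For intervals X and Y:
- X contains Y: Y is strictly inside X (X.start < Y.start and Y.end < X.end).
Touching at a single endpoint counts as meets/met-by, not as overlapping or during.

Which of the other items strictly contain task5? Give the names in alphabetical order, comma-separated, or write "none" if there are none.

Target task5 = [August 17, August 28].
task2 [August 17, August 22] → starts → no.
task3 [August 13, August 25] → overlaps → no.
task4 [August 8, August 20] → overlaps → no.
task6 [August 18, August 26] → during → no.
task7 [August 21, August 28] → finishes → no.
task8 [August 15, August 16] → before → no.
task9 [August 14, August 15] → before → no.
Result: none.

none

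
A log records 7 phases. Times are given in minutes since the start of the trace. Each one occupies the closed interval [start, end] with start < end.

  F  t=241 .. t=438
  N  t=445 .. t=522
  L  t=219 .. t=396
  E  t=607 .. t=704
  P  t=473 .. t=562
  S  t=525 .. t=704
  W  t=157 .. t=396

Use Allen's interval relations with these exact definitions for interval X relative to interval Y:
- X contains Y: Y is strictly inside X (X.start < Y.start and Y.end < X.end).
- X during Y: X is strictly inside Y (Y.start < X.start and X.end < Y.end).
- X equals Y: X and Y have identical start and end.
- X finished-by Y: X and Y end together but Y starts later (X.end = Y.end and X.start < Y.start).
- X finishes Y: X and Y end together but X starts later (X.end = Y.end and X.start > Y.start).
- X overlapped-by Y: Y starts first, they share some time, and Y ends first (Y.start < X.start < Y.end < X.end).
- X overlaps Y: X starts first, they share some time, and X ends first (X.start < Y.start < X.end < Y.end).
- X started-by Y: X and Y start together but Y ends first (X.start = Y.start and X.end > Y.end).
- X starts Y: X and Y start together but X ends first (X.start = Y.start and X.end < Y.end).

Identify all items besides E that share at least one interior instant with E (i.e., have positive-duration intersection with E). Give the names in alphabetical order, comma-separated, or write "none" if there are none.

S

Target E = [t=607, t=704].
F [t=241, t=438] → before → no.
L [t=219, t=396] → before → no.
N [t=445, t=522] → before → no.
P [t=473, t=562] → before → no.
S [t=525, t=704] → finished-by → yes.
W [t=157, t=396] → before → no.
Result: S.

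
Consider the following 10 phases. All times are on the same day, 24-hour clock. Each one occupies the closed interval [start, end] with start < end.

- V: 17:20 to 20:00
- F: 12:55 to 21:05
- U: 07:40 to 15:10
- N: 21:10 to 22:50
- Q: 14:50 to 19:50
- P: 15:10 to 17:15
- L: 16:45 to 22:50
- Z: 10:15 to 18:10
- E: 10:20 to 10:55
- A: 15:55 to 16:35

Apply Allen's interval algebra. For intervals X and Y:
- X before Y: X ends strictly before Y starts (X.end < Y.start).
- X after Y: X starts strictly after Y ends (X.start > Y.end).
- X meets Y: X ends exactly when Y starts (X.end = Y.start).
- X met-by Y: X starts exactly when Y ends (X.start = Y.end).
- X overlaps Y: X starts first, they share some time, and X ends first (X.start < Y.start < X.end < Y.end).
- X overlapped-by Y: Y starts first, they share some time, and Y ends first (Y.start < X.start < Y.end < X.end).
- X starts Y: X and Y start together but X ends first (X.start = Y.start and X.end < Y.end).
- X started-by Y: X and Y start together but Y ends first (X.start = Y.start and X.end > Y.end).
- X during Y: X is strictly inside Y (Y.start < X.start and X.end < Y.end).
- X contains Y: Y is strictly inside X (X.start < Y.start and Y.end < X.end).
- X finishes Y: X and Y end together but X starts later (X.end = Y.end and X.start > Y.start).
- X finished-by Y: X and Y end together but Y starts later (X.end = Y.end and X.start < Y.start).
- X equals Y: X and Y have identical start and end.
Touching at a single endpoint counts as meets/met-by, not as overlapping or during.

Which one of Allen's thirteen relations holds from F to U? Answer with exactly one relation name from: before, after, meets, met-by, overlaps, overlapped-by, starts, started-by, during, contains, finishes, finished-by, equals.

overlapped-by

F = [12:55, 21:05]; U = [07:40, 15:10].
Compare endpoints: F.start > U.start, F.start < U.end, F.end > U.start, F.end > U.end.
That pattern is 'overlapped-by'.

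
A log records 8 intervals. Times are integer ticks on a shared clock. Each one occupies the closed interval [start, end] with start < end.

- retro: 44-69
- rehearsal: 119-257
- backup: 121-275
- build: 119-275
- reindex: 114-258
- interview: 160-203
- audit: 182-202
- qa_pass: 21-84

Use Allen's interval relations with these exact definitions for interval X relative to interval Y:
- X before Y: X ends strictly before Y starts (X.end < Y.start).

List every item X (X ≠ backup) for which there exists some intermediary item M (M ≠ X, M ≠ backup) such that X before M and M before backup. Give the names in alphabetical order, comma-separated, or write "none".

Target backup = [121, 275].
Intermediaries M with M before backup: qa_pass, retro.
Via qa_pass — items with X before qa_pass: none.
Via retro — items with X before retro: none.
Union: none.

none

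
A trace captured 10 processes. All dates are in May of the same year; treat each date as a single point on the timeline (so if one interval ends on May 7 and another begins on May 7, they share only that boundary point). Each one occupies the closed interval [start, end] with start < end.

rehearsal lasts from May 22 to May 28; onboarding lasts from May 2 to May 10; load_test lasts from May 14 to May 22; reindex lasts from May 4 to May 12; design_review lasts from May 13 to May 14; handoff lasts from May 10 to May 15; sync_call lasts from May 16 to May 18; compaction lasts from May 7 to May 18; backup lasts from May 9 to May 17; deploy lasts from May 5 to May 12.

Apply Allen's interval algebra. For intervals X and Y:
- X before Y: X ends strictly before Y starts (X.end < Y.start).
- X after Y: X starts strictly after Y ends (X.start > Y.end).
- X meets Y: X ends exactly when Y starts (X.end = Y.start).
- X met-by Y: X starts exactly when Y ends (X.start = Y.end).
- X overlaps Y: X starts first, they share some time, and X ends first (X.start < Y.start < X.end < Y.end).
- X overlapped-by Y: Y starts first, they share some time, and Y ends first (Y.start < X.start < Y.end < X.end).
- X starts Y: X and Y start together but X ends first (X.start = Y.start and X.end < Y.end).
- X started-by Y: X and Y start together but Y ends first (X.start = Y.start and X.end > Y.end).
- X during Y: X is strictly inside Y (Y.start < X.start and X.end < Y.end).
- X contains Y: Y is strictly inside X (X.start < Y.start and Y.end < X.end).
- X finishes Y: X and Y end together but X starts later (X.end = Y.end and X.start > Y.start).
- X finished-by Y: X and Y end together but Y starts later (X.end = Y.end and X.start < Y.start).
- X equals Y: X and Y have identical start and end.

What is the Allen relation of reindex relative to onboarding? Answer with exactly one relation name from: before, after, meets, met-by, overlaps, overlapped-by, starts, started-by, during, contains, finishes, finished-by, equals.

reindex = [May 4, May 12]; onboarding = [May 2, May 10].
Compare endpoints: reindex.start > onboarding.start, reindex.start < onboarding.end, reindex.end > onboarding.start, reindex.end > onboarding.end.
That pattern is 'overlapped-by'.

overlapped-by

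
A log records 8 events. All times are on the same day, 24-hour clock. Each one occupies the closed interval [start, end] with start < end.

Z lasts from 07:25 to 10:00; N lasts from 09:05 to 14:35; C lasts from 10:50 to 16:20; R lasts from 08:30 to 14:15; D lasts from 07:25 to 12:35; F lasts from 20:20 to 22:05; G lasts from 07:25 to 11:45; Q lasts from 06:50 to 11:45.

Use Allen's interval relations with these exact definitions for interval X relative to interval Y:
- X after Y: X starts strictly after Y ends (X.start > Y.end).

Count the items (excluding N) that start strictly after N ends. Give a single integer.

1

Target N = [09:05, 14:35].
C [10:50, 16:20] → overlapped-by → no.
D [07:25, 12:35] → overlaps → no.
F [20:20, 22:05] → after → counts.
G [07:25, 11:45] → overlaps → no.
Q [06:50, 11:45] → overlaps → no.
R [08:30, 14:15] → overlaps → no.
Z [07:25, 10:00] → overlaps → no.
Total: 1.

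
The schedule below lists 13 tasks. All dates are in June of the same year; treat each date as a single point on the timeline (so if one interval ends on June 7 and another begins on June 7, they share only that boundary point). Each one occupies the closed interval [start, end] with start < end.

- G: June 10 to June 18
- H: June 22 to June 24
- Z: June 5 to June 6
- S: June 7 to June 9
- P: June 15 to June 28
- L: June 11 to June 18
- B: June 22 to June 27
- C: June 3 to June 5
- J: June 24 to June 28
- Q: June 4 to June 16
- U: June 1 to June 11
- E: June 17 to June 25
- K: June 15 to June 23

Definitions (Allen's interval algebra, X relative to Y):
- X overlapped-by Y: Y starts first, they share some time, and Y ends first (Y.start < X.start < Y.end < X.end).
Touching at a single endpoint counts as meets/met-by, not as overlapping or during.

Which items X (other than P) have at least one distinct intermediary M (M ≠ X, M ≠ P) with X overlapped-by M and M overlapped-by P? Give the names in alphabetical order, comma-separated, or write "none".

none

Target P = [June 15, June 28].
Intermediaries M with M overlapped-by P: none.
Union: none.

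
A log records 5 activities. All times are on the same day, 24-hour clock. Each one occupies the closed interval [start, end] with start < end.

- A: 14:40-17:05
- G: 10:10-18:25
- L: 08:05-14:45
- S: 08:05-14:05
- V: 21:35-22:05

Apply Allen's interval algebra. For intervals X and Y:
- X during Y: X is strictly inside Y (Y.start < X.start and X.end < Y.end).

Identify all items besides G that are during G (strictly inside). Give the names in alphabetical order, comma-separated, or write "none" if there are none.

A

Target G = [10:10, 18:25].
A [14:40, 17:05] → during → yes.
L [08:05, 14:45] → overlaps → no.
S [08:05, 14:05] → overlaps → no.
V [21:35, 22:05] → after → no.
Result: A.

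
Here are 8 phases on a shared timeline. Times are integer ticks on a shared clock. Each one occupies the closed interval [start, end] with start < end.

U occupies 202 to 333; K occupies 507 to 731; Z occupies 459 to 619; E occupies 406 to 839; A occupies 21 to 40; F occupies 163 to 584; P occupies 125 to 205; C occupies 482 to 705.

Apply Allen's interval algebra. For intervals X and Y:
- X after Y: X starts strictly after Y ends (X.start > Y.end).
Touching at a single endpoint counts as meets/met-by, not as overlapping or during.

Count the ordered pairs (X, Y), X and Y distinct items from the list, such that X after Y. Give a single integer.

Checking all 56 ordered pairs for relation 'after'; matching pairs in alphabetical order:
(C, A): C after A ✓
(C, P): C after P ✓
(C, U): C after U ✓
(E, A): E after A ✓
(E, P): E after P ✓
(E, U): E after U ✓
(F, A): F after A ✓
(K, A): K after A ✓
(K, P): K after P ✓
(K, U): K after U ✓
(P, A): P after A ✓
(U, A): U after A ✓
(Z, A): Z after A ✓
(Z, P): Z after P ✓
(Z, U): Z after U ✓
Count: 15.

15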